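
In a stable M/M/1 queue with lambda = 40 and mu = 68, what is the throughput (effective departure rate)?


For a stable queue (lambda < mu), throughput = lambda = 40 per hour

40 per hour


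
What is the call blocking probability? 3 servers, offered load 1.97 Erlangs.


B(N,A) = (A^N/N!) / sum(A^k/k!, k=0..N) with N=3, A=1.97 = 0.206

0.206


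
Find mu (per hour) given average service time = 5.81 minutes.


mu = 60 / avg_service_time = 60 / 5.81 = 10.33 per hour

10.33 per hour


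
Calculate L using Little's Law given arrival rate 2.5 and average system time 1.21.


L = lambda * W = 2.5 * 1.21 = 3.03

3.03


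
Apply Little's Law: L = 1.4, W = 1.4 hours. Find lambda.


lambda = L / W = 1.4 / 1.4 = 1.0 per hour

1.0 per hour


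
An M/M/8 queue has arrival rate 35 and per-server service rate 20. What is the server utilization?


rho = lambda/(c*mu) = 35/(8*20) = 0.2188

0.2188


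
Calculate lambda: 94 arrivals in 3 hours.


lambda = total arrivals / time = 94 / 3 = 31.33 per hour

31.33 per hour


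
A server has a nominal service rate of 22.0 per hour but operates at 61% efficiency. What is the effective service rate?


Effective rate = mu * efficiency = 22.0 * 0.61 = 13.42 per hour

13.42 per hour


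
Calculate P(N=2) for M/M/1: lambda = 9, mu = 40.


rho = 9/40; P(n) = (1-rho)*rho^n = (1-9/40)*(9/40)^2 = 0.0392

0.0392


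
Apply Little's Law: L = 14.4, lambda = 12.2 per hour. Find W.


W = L / lambda = 14.4 / 12.2 = 1.1803 hours

1.1803 hours


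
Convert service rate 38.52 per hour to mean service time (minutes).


Mean service time = 60/mu = 60/38.52 = 1.56 minutes

1.56 minutes


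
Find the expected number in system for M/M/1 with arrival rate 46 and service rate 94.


rho = 46/94; L = rho/(1-rho) = 0.96

0.96


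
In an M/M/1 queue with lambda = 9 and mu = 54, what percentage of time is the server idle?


Idle fraction = (1 - rho) * 100 = (1 - 9/54) * 100 = 83.3%

83.3%


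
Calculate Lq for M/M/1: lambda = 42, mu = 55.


rho = 42/55; Lq = rho^2/(1-rho) = 2.47

2.47


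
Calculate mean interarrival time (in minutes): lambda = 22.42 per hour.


Mean interarrival time = 60/lambda = 60/22.42 = 2.68 minutes

2.68 minutes


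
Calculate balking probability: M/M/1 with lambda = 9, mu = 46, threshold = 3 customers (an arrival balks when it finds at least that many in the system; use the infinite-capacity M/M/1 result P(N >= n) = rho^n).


P(N >= 3) = rho^3 = (9/46)^3 = 0.0075

0.0075


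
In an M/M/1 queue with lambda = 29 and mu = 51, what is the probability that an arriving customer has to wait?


P(wait) = rho = lambda/mu = 29/51 = 0.5686

0.5686


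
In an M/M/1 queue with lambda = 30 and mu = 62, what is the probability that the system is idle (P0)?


P0 = 1 - rho = 1 - 30/62 = 0.5161

0.5161


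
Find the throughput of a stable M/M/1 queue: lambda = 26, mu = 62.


For a stable queue (lambda < mu), throughput = lambda = 26 per hour

26 per hour


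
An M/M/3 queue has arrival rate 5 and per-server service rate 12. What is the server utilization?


rho = lambda/(c*mu) = 5/(3*12) = 0.1389

0.1389


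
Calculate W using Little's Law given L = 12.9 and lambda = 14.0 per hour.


W = L / lambda = 12.9 / 14.0 = 0.9214 hours

0.9214 hours


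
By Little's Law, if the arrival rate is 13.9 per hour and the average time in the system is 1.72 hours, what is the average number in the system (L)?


L = lambda * W = 13.9 * 1.72 = 23.91

23.91


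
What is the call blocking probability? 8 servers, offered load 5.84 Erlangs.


B(N,A) = (A^N/N!) / sum(A^k/k!, k=0..N) with N=8, A=5.84 = 0.1131

0.1131


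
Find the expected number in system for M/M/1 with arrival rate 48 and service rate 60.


rho = 48/60; L = rho/(1-rho) = 4.0

4.0


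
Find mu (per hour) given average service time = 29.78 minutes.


mu = 60 / avg_service_time = 60 / 29.78 = 2.01 per hour

2.01 per hour


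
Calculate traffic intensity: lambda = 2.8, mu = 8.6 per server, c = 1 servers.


rho = lambda / (c * mu) = 2.8 / (1 * 8.6) = 0.3256

0.3256


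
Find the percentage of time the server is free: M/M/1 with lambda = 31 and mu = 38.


Idle fraction = (1 - rho) * 100 = (1 - 31/38) * 100 = 18.4%

18.4%


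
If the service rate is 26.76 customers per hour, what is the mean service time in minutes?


Mean service time = 60/mu = 60/26.76 = 2.24 minutes

2.24 minutes


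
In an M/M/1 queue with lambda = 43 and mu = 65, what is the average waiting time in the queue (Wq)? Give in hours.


rho = 43/65; Wq = rho/(mu - lambda) = 0.0301 hours

0.0301 hours


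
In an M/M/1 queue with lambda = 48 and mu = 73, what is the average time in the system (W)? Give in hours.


W = 1/(mu - lambda) = 1/(73 - 48) = 0.04 hours

0.04 hours


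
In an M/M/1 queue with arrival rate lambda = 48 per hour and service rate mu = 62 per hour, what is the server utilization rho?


rho = lambda/mu = 48/62 = 0.7742

0.7742


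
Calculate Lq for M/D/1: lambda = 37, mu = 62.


M/D/1: Lq = rho^2 / (2*(1-rho)) where rho = 37/62; Lq = 0.44

0.44


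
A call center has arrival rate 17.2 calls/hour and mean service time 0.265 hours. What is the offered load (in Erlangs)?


Offered load a = lambda * E[S] = 17.2 * 0.265 = 4.56 Erlangs

4.56 Erlangs


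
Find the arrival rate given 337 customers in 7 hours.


lambda = total arrivals / time = 337 / 7 = 48.14 per hour

48.14 per hour


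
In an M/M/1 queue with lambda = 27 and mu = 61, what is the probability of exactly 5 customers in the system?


rho = 27/61; P(n) = (1-rho)*rho^n = (1-27/61)*(27/61)^5 = 0.0095

0.0095


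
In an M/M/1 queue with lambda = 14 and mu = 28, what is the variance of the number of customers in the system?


rho = 14/28; Var(N) = rho/(1-rho)^2 = 2.0

2.0


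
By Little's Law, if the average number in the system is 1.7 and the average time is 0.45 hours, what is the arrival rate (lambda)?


lambda = L / W = 1.7 / 0.45 = 3.78 per hour

3.78 per hour


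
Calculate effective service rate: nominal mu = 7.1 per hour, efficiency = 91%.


Effective rate = mu * efficiency = 7.1 * 0.91 = 6.46 per hour

6.46 per hour


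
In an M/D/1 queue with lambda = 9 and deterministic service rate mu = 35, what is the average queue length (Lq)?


M/D/1: Lq = rho^2 / (2*(1-rho)) where rho = 9/35; Lq = 0.04

0.04


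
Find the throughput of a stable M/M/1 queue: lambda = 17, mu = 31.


For a stable queue (lambda < mu), throughput = lambda = 17 per hour

17 per hour


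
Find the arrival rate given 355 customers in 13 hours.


lambda = total arrivals / time = 355 / 13 = 27.31 per hour

27.31 per hour


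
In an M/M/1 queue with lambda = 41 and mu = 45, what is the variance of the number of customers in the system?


rho = 41/45; Var(N) = rho/(1-rho)^2 = 115.31

115.31


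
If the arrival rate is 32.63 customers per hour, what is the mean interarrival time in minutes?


Mean interarrival time = 60/lambda = 60/32.63 = 1.84 minutes

1.84 minutes


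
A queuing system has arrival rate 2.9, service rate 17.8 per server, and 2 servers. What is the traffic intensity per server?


rho = lambda / (c * mu) = 2.9 / (2 * 17.8) = 0.0815

0.0815


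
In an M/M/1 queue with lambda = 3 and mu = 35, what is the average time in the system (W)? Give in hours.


W = 1/(mu - lambda) = 1/(35 - 3) = 0.0313 hours

0.0313 hours


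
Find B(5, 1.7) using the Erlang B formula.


B(N,A) = (A^N/N!) / sum(A^k/k!, k=0..N) with N=5, A=1.7 = 0.0218

0.0218


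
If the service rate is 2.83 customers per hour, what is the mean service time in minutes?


Mean service time = 60/mu = 60/2.83 = 21.2 minutes

21.2 minutes


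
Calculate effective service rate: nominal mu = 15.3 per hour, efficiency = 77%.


Effective rate = mu * efficiency = 15.3 * 0.77 = 11.78 per hour

11.78 per hour


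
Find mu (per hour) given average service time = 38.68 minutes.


mu = 60 / avg_service_time = 60 / 38.68 = 1.55 per hour

1.55 per hour


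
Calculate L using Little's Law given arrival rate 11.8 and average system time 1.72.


L = lambda * W = 11.8 * 1.72 = 20.3

20.3


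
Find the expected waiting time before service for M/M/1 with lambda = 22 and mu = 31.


rho = 22/31; Wq = rho/(mu - lambda) = 0.0789 hours

0.0789 hours


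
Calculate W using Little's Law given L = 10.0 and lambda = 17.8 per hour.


W = L / lambda = 10.0 / 17.8 = 0.5618 hours

0.5618 hours


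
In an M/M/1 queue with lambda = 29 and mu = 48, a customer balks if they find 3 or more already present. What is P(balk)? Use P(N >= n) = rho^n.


P(N >= 3) = rho^3 = (29/48)^3 = 0.2205

0.2205


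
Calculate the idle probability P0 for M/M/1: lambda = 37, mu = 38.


P0 = 1 - rho = 1 - 37/38 = 0.0263

0.0263


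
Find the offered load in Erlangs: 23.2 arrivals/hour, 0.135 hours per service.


Offered load a = lambda * E[S] = 23.2 * 0.135 = 3.13 Erlangs

3.13 Erlangs


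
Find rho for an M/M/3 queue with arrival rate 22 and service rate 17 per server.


rho = lambda/(c*mu) = 22/(3*17) = 0.4314

0.4314


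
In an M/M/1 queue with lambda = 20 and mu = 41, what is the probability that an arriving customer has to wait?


P(wait) = rho = lambda/mu = 20/41 = 0.4878

0.4878


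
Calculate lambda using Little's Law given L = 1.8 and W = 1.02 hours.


lambda = L / W = 1.8 / 1.02 = 1.76 per hour

1.76 per hour


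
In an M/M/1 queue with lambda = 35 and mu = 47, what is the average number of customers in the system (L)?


rho = 35/47; L = rho/(1-rho) = 2.92

2.92


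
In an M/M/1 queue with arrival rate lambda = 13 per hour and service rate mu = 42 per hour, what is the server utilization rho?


rho = lambda/mu = 13/42 = 0.3095

0.3095


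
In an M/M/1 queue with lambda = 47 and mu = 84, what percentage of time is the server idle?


Idle fraction = (1 - rho) * 100 = (1 - 47/84) * 100 = 44.0%

44.0%


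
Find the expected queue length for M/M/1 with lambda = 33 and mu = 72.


rho = 33/72; Lq = rho^2/(1-rho) = 0.39

0.39


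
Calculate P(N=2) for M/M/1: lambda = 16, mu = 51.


rho = 16/51; P(n) = (1-rho)*rho^n = (1-16/51)*(16/51)^2 = 0.0675

0.0675


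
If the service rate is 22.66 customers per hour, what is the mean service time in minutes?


Mean service time = 60/mu = 60/22.66 = 2.65 minutes

2.65 minutes


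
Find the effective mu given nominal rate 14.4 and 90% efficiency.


Effective rate = mu * efficiency = 14.4 * 0.9 = 12.96 per hour

12.96 per hour


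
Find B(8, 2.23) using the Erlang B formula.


B(N,A) = (A^N/N!) / sum(A^k/k!, k=0..N) with N=8, A=2.23 = 0.0016

0.0016


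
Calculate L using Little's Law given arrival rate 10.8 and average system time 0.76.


L = lambda * W = 10.8 * 0.76 = 8.21

8.21


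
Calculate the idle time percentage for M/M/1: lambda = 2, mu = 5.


Idle fraction = (1 - rho) * 100 = (1 - 2/5) * 100 = 60.0%

60.0%


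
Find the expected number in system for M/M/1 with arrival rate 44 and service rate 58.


rho = 44/58; L = rho/(1-rho) = 3.14

3.14


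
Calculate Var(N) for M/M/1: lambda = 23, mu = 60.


rho = 23/60; Var(N) = rho/(1-rho)^2 = 1.01

1.01


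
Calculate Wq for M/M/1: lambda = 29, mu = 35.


rho = 29/35; Wq = rho/(mu - lambda) = 0.1381 hours

0.1381 hours


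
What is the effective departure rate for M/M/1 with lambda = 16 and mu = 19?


For a stable queue (lambda < mu), throughput = lambda = 16 per hour

16 per hour


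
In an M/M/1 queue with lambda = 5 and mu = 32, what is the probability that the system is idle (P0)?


P0 = 1 - rho = 1 - 5/32 = 0.8438

0.8438


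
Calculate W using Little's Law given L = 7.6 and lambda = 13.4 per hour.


W = L / lambda = 7.6 / 13.4 = 0.5672 hours

0.5672 hours


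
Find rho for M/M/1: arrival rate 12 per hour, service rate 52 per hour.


rho = lambda/mu = 12/52 = 0.2308

0.2308


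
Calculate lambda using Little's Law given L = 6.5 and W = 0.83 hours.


lambda = L / W = 6.5 / 0.83 = 7.83 per hour

7.83 per hour


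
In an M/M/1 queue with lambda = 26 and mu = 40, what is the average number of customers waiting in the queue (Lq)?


rho = 26/40; Lq = rho^2/(1-rho) = 1.21

1.21


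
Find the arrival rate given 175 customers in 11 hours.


lambda = total arrivals / time = 175 / 11 = 15.91 per hour

15.91 per hour


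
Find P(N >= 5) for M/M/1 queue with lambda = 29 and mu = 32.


P(N >= 5) = rho^5 = (29/32)^5 = 0.6113

0.6113


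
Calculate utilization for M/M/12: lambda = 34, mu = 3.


rho = lambda/(c*mu) = 34/(12*3) = 0.9444

0.9444


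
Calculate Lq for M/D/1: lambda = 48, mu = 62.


M/D/1: Lq = rho^2 / (2*(1-rho)) where rho = 48/62; Lq = 1.33

1.33


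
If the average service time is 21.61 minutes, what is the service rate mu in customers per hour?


mu = 60 / avg_service_time = 60 / 21.61 = 2.78 per hour

2.78 per hour


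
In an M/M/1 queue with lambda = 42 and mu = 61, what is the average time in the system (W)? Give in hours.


W = 1/(mu - lambda) = 1/(61 - 42) = 0.0526 hours

0.0526 hours


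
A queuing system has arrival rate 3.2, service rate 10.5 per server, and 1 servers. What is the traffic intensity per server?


rho = lambda / (c * mu) = 3.2 / (1 * 10.5) = 0.3048

0.3048


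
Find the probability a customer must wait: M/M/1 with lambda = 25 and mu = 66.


P(wait) = rho = lambda/mu = 25/66 = 0.3788

0.3788


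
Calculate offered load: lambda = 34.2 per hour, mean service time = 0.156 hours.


Offered load a = lambda * E[S] = 34.2 * 0.156 = 5.34 Erlangs

5.34 Erlangs


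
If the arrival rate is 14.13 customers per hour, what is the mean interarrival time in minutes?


Mean interarrival time = 60/lambda = 60/14.13 = 4.25 minutes

4.25 minutes


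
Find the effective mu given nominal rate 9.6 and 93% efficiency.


Effective rate = mu * efficiency = 9.6 * 0.93 = 8.93 per hour

8.93 per hour


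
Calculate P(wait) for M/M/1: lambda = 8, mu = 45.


P(wait) = rho = lambda/mu = 8/45 = 0.1778

0.1778


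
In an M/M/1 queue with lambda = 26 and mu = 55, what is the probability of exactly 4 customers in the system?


rho = 26/55; P(n) = (1-rho)*rho^n = (1-26/55)*(26/55)^4 = 0.0263

0.0263


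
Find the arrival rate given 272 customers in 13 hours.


lambda = total arrivals / time = 272 / 13 = 20.92 per hour

20.92 per hour


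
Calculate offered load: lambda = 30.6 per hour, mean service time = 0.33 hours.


Offered load a = lambda * E[S] = 30.6 * 0.33 = 10.1 Erlangs

10.1 Erlangs


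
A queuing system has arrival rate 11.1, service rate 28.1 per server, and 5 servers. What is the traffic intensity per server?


rho = lambda / (c * mu) = 11.1 / (5 * 28.1) = 0.079

0.079


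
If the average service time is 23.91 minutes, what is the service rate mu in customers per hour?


mu = 60 / avg_service_time = 60 / 23.91 = 2.51 per hour

2.51 per hour


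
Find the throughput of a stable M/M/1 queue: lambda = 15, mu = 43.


For a stable queue (lambda < mu), throughput = lambda = 15 per hour

15 per hour


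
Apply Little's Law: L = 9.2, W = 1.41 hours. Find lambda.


lambda = L / W = 9.2 / 1.41 = 6.52 per hour

6.52 per hour


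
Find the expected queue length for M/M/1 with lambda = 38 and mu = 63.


rho = 38/63; Lq = rho^2/(1-rho) = 0.92

0.92


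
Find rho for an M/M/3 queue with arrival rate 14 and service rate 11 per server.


rho = lambda/(c*mu) = 14/(3*11) = 0.4242

0.4242


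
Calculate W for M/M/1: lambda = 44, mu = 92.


W = 1/(mu - lambda) = 1/(92 - 44) = 0.0208 hours

0.0208 hours


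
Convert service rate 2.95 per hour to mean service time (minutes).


Mean service time = 60/mu = 60/2.95 = 20.34 minutes

20.34 minutes


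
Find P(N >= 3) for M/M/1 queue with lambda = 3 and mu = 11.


P(N >= 3) = rho^3 = (3/11)^3 = 0.0203

0.0203


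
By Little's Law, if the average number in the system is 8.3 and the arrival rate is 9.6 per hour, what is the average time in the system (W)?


W = L / lambda = 8.3 / 9.6 = 0.8646 hours

0.8646 hours


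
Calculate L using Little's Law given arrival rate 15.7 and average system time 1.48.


L = lambda * W = 15.7 * 1.48 = 23.24

23.24


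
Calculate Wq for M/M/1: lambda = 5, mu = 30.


rho = 5/30; Wq = rho/(mu - lambda) = 0.0067 hours

0.0067 hours


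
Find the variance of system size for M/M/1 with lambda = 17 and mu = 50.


rho = 17/50; Var(N) = rho/(1-rho)^2 = 0.78

0.78


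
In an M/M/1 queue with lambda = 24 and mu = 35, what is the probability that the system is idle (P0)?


P0 = 1 - rho = 1 - 24/35 = 0.3143

0.3143


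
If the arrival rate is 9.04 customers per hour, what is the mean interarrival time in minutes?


Mean interarrival time = 60/lambda = 60/9.04 = 6.64 minutes

6.64 minutes


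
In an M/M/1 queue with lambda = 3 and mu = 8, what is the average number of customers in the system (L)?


rho = 3/8; L = rho/(1-rho) = 0.6

0.6


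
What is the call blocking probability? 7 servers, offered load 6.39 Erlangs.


B(N,A) = (A^N/N!) / sum(A^k/k!, k=0..N) with N=7, A=6.39 = 0.2103

0.2103


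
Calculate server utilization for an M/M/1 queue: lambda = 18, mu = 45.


rho = lambda/mu = 18/45 = 0.4

0.4


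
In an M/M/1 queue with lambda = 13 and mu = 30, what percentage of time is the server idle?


Idle fraction = (1 - rho) * 100 = (1 - 13/30) * 100 = 56.7%

56.7%


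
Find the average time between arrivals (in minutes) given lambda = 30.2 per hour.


Mean interarrival time = 60/lambda = 60/30.2 = 1.99 minutes

1.99 minutes


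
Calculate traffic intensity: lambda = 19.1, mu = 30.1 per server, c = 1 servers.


rho = lambda / (c * mu) = 19.1 / (1 * 30.1) = 0.6346

0.6346


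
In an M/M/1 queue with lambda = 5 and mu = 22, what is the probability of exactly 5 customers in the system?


rho = 5/22; P(n) = (1-rho)*rho^n = (1-5/22)*(5/22)^5 = 0.0005

0.0005


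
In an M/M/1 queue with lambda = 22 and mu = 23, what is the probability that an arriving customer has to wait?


P(wait) = rho = lambda/mu = 22/23 = 0.9565

0.9565


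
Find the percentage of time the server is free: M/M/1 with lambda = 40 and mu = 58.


Idle fraction = (1 - rho) * 100 = (1 - 40/58) * 100 = 31.0%

31.0%


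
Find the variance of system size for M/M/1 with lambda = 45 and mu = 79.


rho = 45/79; Var(N) = rho/(1-rho)^2 = 3.08

3.08


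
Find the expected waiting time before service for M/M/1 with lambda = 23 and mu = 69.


rho = 23/69; Wq = rho/(mu - lambda) = 0.0072 hours

0.0072 hours


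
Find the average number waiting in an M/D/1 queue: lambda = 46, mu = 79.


M/D/1: Lq = rho^2 / (2*(1-rho)) where rho = 46/79; Lq = 0.41

0.41


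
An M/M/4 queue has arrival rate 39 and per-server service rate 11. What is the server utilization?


rho = lambda/(c*mu) = 39/(4*11) = 0.8864

0.8864


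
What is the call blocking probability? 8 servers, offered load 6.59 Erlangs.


B(N,A) = (A^N/N!) / sum(A^k/k!, k=0..N) with N=8, A=6.59 = 0.1553

0.1553


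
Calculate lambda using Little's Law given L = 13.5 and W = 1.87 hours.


lambda = L / W = 13.5 / 1.87 = 7.22 per hour

7.22 per hour


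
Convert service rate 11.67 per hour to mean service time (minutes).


Mean service time = 60/mu = 60/11.67 = 5.14 minutes

5.14 minutes


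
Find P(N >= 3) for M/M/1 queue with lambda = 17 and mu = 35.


P(N >= 3) = rho^3 = (17/35)^3 = 0.1146

0.1146


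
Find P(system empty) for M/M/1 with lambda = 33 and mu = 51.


P0 = 1 - rho = 1 - 33/51 = 0.3529

0.3529


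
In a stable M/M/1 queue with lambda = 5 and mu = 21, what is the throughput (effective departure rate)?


For a stable queue (lambda < mu), throughput = lambda = 5 per hour

5 per hour


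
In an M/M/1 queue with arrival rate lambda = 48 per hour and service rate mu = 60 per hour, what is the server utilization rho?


rho = lambda/mu = 48/60 = 0.8

0.8


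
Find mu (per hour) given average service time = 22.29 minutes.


mu = 60 / avg_service_time = 60 / 22.29 = 2.69 per hour

2.69 per hour


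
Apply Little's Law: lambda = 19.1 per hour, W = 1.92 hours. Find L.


L = lambda * W = 19.1 * 1.92 = 36.67

36.67


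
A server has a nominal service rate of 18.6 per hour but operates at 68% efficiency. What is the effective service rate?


Effective rate = mu * efficiency = 18.6 * 0.68 = 12.65 per hour

12.65 per hour


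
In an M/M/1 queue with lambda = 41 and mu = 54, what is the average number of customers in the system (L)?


rho = 41/54; L = rho/(1-rho) = 3.15

3.15


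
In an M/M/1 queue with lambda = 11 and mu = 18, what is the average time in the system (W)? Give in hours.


W = 1/(mu - lambda) = 1/(18 - 11) = 0.1429 hours

0.1429 hours


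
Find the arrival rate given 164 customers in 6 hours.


lambda = total arrivals / time = 164 / 6 = 27.33 per hour

27.33 per hour


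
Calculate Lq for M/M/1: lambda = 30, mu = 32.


rho = 30/32; Lq = rho^2/(1-rho) = 14.06

14.06


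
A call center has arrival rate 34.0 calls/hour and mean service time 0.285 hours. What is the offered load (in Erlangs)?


Offered load a = lambda * E[S] = 34.0 * 0.285 = 9.69 Erlangs

9.69 Erlangs


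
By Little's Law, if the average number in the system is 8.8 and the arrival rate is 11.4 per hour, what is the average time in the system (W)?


W = L / lambda = 8.8 / 11.4 = 0.7719 hours

0.7719 hours


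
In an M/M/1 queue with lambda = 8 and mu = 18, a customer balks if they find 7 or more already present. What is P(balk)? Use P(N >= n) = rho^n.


P(N >= 7) = rho^7 = (8/18)^7 = 0.0034

0.0034


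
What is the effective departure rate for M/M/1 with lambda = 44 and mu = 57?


For a stable queue (lambda < mu), throughput = lambda = 44 per hour

44 per hour


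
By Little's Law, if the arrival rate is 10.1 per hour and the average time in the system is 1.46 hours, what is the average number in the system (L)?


L = lambda * W = 10.1 * 1.46 = 14.75

14.75


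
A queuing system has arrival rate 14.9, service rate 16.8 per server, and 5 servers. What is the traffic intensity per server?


rho = lambda / (c * mu) = 14.9 / (5 * 16.8) = 0.1774

0.1774


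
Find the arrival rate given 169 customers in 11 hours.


lambda = total arrivals / time = 169 / 11 = 15.36 per hour

15.36 per hour


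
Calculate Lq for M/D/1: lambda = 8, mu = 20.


M/D/1: Lq = rho^2 / (2*(1-rho)) where rho = 8/20; Lq = 0.13

0.13


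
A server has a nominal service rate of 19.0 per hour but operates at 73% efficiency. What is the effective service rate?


Effective rate = mu * efficiency = 19.0 * 0.73 = 13.87 per hour

13.87 per hour


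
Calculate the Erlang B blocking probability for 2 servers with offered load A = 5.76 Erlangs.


B(N,A) = (A^N/N!) / sum(A^k/k!, k=0..N) with N=2, A=5.76 = 0.7105

0.7105


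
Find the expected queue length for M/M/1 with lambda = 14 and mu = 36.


rho = 14/36; Lq = rho^2/(1-rho) = 0.25

0.25


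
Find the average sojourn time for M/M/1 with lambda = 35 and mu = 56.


W = 1/(mu - lambda) = 1/(56 - 35) = 0.0476 hours

0.0476 hours


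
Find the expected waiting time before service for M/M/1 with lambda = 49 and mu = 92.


rho = 49/92; Wq = rho/(mu - lambda) = 0.0124 hours

0.0124 hours


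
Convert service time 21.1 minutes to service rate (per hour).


mu = 60 / avg_service_time = 60 / 21.1 = 2.84 per hour

2.84 per hour


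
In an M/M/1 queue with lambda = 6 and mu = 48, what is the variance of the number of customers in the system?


rho = 6/48; Var(N) = rho/(1-rho)^2 = 0.16

0.16


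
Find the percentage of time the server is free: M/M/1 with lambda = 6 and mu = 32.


Idle fraction = (1 - rho) * 100 = (1 - 6/32) * 100 = 81.3%

81.3%


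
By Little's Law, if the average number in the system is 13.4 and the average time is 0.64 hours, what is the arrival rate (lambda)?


lambda = L / W = 13.4 / 0.64 = 20.94 per hour

20.94 per hour


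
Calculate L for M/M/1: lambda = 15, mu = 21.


rho = 15/21; L = rho/(1-rho) = 2.5

2.5


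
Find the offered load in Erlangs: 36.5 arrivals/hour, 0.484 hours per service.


Offered load a = lambda * E[S] = 36.5 * 0.484 = 17.67 Erlangs

17.67 Erlangs


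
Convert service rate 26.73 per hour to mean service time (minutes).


Mean service time = 60/mu = 60/26.73 = 2.24 minutes

2.24 minutes


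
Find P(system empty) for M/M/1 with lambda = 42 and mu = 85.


P0 = 1 - rho = 1 - 42/85 = 0.5059

0.5059


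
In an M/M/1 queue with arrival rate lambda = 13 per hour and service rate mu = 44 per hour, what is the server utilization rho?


rho = lambda/mu = 13/44 = 0.2955

0.2955


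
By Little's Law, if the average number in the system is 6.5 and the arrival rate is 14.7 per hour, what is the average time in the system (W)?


W = L / lambda = 6.5 / 14.7 = 0.4422 hours

0.4422 hours


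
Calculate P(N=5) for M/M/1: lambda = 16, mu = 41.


rho = 16/41; P(n) = (1-rho)*rho^n = (1-16/41)*(16/41)^5 = 0.0055

0.0055


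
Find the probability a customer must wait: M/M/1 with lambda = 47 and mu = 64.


P(wait) = rho = lambda/mu = 47/64 = 0.7344

0.7344


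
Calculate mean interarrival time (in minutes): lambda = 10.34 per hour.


Mean interarrival time = 60/lambda = 60/10.34 = 5.8 minutes

5.8 minutes


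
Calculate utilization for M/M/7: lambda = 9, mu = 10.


rho = lambda/(c*mu) = 9/(7*10) = 0.1286

0.1286


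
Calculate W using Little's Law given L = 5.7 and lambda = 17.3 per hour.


W = L / lambda = 5.7 / 17.3 = 0.3295 hours

0.3295 hours


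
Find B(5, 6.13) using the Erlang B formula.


B(N,A) = (A^N/N!) / sum(A^k/k!, k=0..N) with N=5, A=6.13 = 0.3694

0.3694


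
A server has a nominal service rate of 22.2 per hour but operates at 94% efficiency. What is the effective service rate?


Effective rate = mu * efficiency = 22.2 * 0.94 = 20.87 per hour

20.87 per hour


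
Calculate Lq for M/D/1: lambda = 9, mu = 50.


M/D/1: Lq = rho^2 / (2*(1-rho)) where rho = 9/50; Lq = 0.02

0.02


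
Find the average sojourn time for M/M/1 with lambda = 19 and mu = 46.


W = 1/(mu - lambda) = 1/(46 - 19) = 0.037 hours

0.037 hours


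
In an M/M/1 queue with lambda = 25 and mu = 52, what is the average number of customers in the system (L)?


rho = 25/52; L = rho/(1-rho) = 0.93

0.93


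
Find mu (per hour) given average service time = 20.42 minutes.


mu = 60 / avg_service_time = 60 / 20.42 = 2.94 per hour

2.94 per hour


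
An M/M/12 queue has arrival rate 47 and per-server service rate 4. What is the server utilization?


rho = lambda/(c*mu) = 47/(12*4) = 0.9792

0.9792


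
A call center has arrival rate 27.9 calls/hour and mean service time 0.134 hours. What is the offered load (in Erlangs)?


Offered load a = lambda * E[S] = 27.9 * 0.134 = 3.74 Erlangs

3.74 Erlangs


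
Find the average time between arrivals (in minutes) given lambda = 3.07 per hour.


Mean interarrival time = 60/lambda = 60/3.07 = 19.54 minutes

19.54 minutes


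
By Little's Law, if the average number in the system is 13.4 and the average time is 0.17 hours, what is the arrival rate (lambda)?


lambda = L / W = 13.4 / 0.17 = 78.82 per hour

78.82 per hour


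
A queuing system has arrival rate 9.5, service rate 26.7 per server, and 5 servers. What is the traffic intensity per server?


rho = lambda / (c * mu) = 9.5 / (5 * 26.7) = 0.0712

0.0712


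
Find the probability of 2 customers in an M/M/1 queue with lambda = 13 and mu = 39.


rho = 13/39; P(n) = (1-rho)*rho^n = (1-13/39)*(13/39)^2 = 0.0741

0.0741


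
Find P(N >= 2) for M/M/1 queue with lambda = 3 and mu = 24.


P(N >= 2) = rho^2 = (3/24)^2 = 0.0156

0.0156


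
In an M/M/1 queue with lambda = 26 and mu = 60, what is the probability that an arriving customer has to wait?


P(wait) = rho = lambda/mu = 26/60 = 0.4333

0.4333


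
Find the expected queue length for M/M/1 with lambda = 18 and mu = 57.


rho = 18/57; Lq = rho^2/(1-rho) = 0.15

0.15


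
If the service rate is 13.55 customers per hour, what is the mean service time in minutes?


Mean service time = 60/mu = 60/13.55 = 4.43 minutes

4.43 minutes


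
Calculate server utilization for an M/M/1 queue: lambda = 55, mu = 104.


rho = lambda/mu = 55/104 = 0.5288

0.5288


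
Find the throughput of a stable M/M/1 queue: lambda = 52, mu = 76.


For a stable queue (lambda < mu), throughput = lambda = 52 per hour

52 per hour


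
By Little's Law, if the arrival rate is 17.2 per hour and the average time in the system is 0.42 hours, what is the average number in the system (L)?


L = lambda * W = 17.2 * 0.42 = 7.22

7.22


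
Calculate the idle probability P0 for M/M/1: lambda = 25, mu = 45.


P0 = 1 - rho = 1 - 25/45 = 0.4444

0.4444


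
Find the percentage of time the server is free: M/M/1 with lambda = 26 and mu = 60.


Idle fraction = (1 - rho) * 100 = (1 - 26/60) * 100 = 56.7%

56.7%


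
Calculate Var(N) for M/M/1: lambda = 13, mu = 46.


rho = 13/46; Var(N) = rho/(1-rho)^2 = 0.55

0.55


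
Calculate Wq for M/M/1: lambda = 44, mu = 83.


rho = 44/83; Wq = rho/(mu - lambda) = 0.0136 hours

0.0136 hours


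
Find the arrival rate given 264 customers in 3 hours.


lambda = total arrivals / time = 264 / 3 = 88.0 per hour

88.0 per hour


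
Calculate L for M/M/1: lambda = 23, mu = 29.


rho = 23/29; L = rho/(1-rho) = 3.83

3.83


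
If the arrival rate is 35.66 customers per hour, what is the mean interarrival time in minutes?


Mean interarrival time = 60/lambda = 60/35.66 = 1.68 minutes

1.68 minutes


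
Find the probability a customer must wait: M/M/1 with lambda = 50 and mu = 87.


P(wait) = rho = lambda/mu = 50/87 = 0.5747

0.5747


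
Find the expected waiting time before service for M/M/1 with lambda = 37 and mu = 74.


rho = 37/74; Wq = rho/(mu - lambda) = 0.0135 hours

0.0135 hours


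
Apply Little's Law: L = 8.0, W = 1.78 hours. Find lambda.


lambda = L / W = 8.0 / 1.78 = 4.49 per hour

4.49 per hour


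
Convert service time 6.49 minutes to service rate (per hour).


mu = 60 / avg_service_time = 60 / 6.49 = 9.24 per hour

9.24 per hour


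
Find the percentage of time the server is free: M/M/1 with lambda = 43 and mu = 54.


Idle fraction = (1 - rho) * 100 = (1 - 43/54) * 100 = 20.4%

20.4%


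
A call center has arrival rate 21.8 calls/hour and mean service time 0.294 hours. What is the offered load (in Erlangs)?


Offered load a = lambda * E[S] = 21.8 * 0.294 = 6.41 Erlangs

6.41 Erlangs


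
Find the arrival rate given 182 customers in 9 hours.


lambda = total arrivals / time = 182 / 9 = 20.22 per hour

20.22 per hour


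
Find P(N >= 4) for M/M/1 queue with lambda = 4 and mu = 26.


P(N >= 4) = rho^4 = (4/26)^4 = 0.0006

0.0006


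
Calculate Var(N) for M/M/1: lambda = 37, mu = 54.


rho = 37/54; Var(N) = rho/(1-rho)^2 = 6.91

6.91


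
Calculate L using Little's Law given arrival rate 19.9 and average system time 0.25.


L = lambda * W = 19.9 * 0.25 = 4.98

4.98


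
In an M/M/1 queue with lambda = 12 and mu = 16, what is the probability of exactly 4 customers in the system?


rho = 12/16; P(n) = (1-rho)*rho^n = (1-12/16)*(12/16)^4 = 0.0791

0.0791


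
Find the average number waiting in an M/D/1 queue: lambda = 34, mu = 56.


M/D/1: Lq = rho^2 / (2*(1-rho)) where rho = 34/56; Lq = 0.47

0.47


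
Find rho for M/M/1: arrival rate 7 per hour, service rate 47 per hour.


rho = lambda/mu = 7/47 = 0.1489

0.1489


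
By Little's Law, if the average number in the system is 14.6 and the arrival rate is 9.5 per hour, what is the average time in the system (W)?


W = L / lambda = 14.6 / 9.5 = 1.5368 hours

1.5368 hours


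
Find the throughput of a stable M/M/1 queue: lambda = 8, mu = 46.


For a stable queue (lambda < mu), throughput = lambda = 8 per hour

8 per hour


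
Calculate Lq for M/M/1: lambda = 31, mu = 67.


rho = 31/67; Lq = rho^2/(1-rho) = 0.4

0.4


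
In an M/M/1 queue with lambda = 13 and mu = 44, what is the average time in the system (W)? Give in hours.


W = 1/(mu - lambda) = 1/(44 - 13) = 0.0323 hours

0.0323 hours


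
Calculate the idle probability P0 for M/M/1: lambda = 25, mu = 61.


P0 = 1 - rho = 1 - 25/61 = 0.5902

0.5902


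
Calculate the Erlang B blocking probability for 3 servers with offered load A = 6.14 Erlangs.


B(N,A) = (A^N/N!) / sum(A^k/k!, k=0..N) with N=3, A=6.14 = 0.5975

0.5975


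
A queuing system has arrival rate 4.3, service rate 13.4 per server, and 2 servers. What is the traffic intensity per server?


rho = lambda / (c * mu) = 4.3 / (2 * 13.4) = 0.1604

0.1604


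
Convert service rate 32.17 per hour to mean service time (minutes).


Mean service time = 60/mu = 60/32.17 = 1.87 minutes

1.87 minutes


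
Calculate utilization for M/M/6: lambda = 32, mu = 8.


rho = lambda/(c*mu) = 32/(6*8) = 0.6667

0.6667


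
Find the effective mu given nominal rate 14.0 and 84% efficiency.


Effective rate = mu * efficiency = 14.0 * 0.84 = 11.76 per hour

11.76 per hour


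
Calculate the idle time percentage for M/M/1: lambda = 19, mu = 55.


Idle fraction = (1 - rho) * 100 = (1 - 19/55) * 100 = 65.5%

65.5%


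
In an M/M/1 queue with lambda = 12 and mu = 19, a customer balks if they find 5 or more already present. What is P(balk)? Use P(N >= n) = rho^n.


P(N >= 5) = rho^5 = (12/19)^5 = 0.1005

0.1005


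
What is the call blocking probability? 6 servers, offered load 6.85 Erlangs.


B(N,A) = (A^N/N!) / sum(A^k/k!, k=0..N) with N=6, A=6.85 = 0.3219

0.3219


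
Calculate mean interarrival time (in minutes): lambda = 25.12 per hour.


Mean interarrival time = 60/lambda = 60/25.12 = 2.39 minutes

2.39 minutes


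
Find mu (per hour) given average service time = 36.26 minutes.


mu = 60 / avg_service_time = 60 / 36.26 = 1.65 per hour

1.65 per hour


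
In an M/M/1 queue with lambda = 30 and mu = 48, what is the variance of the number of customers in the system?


rho = 30/48; Var(N) = rho/(1-rho)^2 = 4.44

4.44


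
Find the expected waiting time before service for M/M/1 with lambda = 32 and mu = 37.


rho = 32/37; Wq = rho/(mu - lambda) = 0.173 hours

0.173 hours


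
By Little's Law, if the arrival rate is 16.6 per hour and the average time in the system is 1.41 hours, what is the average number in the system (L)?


L = lambda * W = 16.6 * 1.41 = 23.41

23.41


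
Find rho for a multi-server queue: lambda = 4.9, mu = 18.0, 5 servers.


rho = lambda / (c * mu) = 4.9 / (5 * 18.0) = 0.0544

0.0544


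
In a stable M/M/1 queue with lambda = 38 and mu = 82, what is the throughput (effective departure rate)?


For a stable queue (lambda < mu), throughput = lambda = 38 per hour

38 per hour


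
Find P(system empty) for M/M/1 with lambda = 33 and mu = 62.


P0 = 1 - rho = 1 - 33/62 = 0.4677

0.4677


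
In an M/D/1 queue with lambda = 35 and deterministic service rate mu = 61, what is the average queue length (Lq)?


M/D/1: Lq = rho^2 / (2*(1-rho)) where rho = 35/61; Lq = 0.39

0.39


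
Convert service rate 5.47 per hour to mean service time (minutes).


Mean service time = 60/mu = 60/5.47 = 10.97 minutes

10.97 minutes


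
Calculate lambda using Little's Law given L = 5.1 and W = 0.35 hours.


lambda = L / W = 5.1 / 0.35 = 14.57 per hour

14.57 per hour


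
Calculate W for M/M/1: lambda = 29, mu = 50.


W = 1/(mu - lambda) = 1/(50 - 29) = 0.0476 hours

0.0476 hours


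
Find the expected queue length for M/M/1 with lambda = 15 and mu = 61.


rho = 15/61; Lq = rho^2/(1-rho) = 0.08

0.08


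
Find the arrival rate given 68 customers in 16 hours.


lambda = total arrivals / time = 68 / 16 = 4.25 per hour

4.25 per hour


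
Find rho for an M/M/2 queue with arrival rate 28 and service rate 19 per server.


rho = lambda/(c*mu) = 28/(2*19) = 0.7368

0.7368


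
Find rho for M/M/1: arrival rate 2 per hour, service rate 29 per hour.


rho = lambda/mu = 2/29 = 0.069

0.069


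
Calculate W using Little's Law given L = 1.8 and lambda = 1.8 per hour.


W = L / lambda = 1.8 / 1.8 = 1.0 hours

1.0 hours


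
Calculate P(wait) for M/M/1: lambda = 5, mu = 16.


P(wait) = rho = lambda/mu = 5/16 = 0.3125

0.3125


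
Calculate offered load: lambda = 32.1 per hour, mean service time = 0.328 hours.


Offered load a = lambda * E[S] = 32.1 * 0.328 = 10.53 Erlangs

10.53 Erlangs


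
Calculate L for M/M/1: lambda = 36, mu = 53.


rho = 36/53; L = rho/(1-rho) = 2.12

2.12


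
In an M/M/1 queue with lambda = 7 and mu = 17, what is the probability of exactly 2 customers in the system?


rho = 7/17; P(n) = (1-rho)*rho^n = (1-7/17)*(7/17)^2 = 0.0997

0.0997


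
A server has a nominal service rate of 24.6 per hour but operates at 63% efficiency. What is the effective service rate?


Effective rate = mu * efficiency = 24.6 * 0.63 = 15.5 per hour

15.5 per hour


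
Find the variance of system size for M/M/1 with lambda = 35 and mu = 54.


rho = 35/54; Var(N) = rho/(1-rho)^2 = 5.24

5.24


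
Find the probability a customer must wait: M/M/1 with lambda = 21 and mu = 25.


P(wait) = rho = lambda/mu = 21/25 = 0.84

0.84


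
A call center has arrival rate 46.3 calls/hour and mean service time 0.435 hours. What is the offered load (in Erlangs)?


Offered load a = lambda * E[S] = 46.3 * 0.435 = 20.14 Erlangs

20.14 Erlangs


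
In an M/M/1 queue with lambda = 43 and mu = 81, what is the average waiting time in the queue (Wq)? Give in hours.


rho = 43/81; Wq = rho/(mu - lambda) = 0.014 hours

0.014 hours


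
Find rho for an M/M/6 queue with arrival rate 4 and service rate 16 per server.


rho = lambda/(c*mu) = 4/(6*16) = 0.0417

0.0417


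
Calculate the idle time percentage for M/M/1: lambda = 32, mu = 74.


Idle fraction = (1 - rho) * 100 = (1 - 32/74) * 100 = 56.8%

56.8%


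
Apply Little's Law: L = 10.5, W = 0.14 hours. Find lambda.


lambda = L / W = 10.5 / 0.14 = 75.0 per hour

75.0 per hour


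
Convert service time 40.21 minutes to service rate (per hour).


mu = 60 / avg_service_time = 60 / 40.21 = 1.49 per hour

1.49 per hour


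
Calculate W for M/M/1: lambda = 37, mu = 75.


W = 1/(mu - lambda) = 1/(75 - 37) = 0.0263 hours

0.0263 hours


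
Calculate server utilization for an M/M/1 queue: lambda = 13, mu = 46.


rho = lambda/mu = 13/46 = 0.2826

0.2826


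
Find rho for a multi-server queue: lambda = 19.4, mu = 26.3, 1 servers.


rho = lambda / (c * mu) = 19.4 / (1 * 26.3) = 0.7376

0.7376


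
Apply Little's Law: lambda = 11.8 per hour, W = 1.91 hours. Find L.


L = lambda * W = 11.8 * 1.91 = 22.54

22.54


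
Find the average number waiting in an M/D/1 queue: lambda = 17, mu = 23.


M/D/1: Lq = rho^2 / (2*(1-rho)) where rho = 17/23; Lq = 1.05

1.05


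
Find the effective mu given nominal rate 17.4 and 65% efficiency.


Effective rate = mu * efficiency = 17.4 * 0.65 = 11.31 per hour

11.31 per hour
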